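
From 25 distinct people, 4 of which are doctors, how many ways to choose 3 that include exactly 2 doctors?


Choose 2 of the 4 doctors and 1 of the other 21 people:
C(4,2)×C(21,1) = 6×21 = 126

126


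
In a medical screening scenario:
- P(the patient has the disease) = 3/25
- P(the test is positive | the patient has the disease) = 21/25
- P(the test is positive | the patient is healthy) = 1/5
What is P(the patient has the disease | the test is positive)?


Using Bayes' theorem:
P(A|B) = P(B|A)·P(A) / P(B)

P(the test is positive) = 21/25 × 3/25 + 1/5 × 22/25
= 63/625 + 22/125 = 173/625

P(the patient has the disease|the test is positive) = (63/625) / (173/625) = 63/173

P(the patient has the disease|the test is positive) = 63/173 ≈ 36.42%


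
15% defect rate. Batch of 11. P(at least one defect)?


P(all good) = (17/20)^11 = 34271896307633/204800000000000
P(≥1 defect) = 170528103692367/204800000000000

P = 170528103692367/204800000000000 ≈ 83.27%


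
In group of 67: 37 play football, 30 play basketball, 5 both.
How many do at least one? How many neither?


|A∪B| = 37+30-5 = 62
Neither = 67-62 = 5

At least one: 62; Neither: 5


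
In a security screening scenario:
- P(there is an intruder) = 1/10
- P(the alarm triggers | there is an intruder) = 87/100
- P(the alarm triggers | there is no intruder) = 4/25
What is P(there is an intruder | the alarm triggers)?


Using Bayes' theorem:
P(A|B) = P(B|A)·P(A) / P(B)

P(the alarm triggers) = 87/100 × 1/10 + 4/25 × 9/10
= 87/1000 + 18/125 = 231/1000

P(there is an intruder|the alarm triggers) = (87/1000) / (231/1000) = 29/77

P(there is an intruder|the alarm triggers) = 29/77 ≈ 37.66%


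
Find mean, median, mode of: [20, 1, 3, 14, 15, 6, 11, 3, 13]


Sorted: [1, 3, 3, 6, 11, 13, 14, 15, 20]
Mean = 86/9
Median = 11
Freq: {20: 1, 1: 1, 3: 2, 14: 1, 15: 1, 6: 1, 11: 1, 13: 1}
Mode: [3]

Mean=86/9, Median=11, Mode=3


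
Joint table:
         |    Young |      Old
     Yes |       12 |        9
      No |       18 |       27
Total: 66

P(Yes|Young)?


P(Yes|Young) = 12/(12+18) = 12/30 = 2/5

P = 2/5 ≈ 40.00%


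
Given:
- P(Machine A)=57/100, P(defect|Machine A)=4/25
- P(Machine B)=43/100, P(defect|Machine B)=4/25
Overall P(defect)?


P(B) = Σ P(B|Aᵢ)×P(Aᵢ)
  4/25×57/100 = 57/625
  4/25×43/100 = 43/625
Sum = 4/25

P(defect) = 4/25 ≈ 16.00%


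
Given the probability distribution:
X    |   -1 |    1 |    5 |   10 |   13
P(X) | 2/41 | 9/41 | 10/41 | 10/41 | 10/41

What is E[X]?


E[X] = Σ x·P(X=x)
= (-1)×(2/41) + (1)×(9/41) + (5)×(10/41) + (10)×(10/41) + (13)×(10/41)
= 7

E[X] = 7


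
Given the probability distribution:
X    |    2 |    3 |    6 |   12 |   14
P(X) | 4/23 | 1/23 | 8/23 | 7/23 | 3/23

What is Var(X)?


E[X] = 185/23
E[X²] = 83
Var(X) = E[X²] - (E[X])² = 83 - 34225/529 = 9682/529

Var(X) = 9682/529 ≈ 18.3025


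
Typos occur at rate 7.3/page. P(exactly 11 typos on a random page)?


Poisson(λ=7.3): P(X=11) = e^(-λ)×λ^k/k!
= e^(-7.3) × 7.3^11 / 11!
≈ 0.0006755387752 × 3137266855.68 / 39916800 ≈ 0.053094

P(X=11) ≈ 0.053094 ≈ 5.31%


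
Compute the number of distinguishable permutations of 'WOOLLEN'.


Letters: 7, freq: {'W': 1, 'O': 2, 'L': 2, 'E': 1, 'N': 1}
7!/(1!×2!×2!×1!×1!) = 5040/4 = 1260

1260


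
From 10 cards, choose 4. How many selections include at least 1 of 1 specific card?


Complement: C(10,4) - C(9,4) = 210 - 126 = 84

84


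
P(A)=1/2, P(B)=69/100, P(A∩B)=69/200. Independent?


P(A)×P(B) = 69/200
P(A∩B) = 69/200
Equal ✓ → Independent

Yes, independent


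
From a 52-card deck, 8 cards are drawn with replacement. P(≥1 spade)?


P(not a spade) = 39/52 = 3/4
P(none in 8 draws) = (3/4)^8 = 6561/65536
P(≥1 spade) = 1 - 6561/65536 = 58975/65536

P = 58975/65536 ≈ 89.99%


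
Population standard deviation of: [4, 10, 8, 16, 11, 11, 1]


Mean = 61/7
  (4-61/7)²=1089/49
  (10-61/7)²=81/49
  (8-61/7)²=25/49
  (16-61/7)²=2601/49
  (11-61/7)²=256/49
  (11-61/7)²=256/49
  (1-61/7)²=2916/49
Σ(x-μ)² = 1032/7
σ² = (1032/7)/7 = 1032/49

σ = √(1032/49) ≈ 4.5893


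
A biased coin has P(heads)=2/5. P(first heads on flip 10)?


Geometric: P(X=10) = (1-p)^(k-1)×p = (3/5)^9×2/5 = 39366/9765625

P(X=10) = 39366/9765625 ≈ 0.40%


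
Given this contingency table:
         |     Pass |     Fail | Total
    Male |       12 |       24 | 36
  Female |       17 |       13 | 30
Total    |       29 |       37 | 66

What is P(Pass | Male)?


P(Pass | Male) = 12/(12+24) = 12/36 = 1/3

P(Pass|Male) = 1/3 ≈ 33.33%


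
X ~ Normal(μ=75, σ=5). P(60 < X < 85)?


z₁=(60-75)/5=-3.0, z₂=(85-75)/5=2.0
P = Φ(2.0) - Φ(-3.0) = 0.977250 - 0.001350 = 0.975900 ≈ 0.9759

P(60 < X < 85) ≈ 0.9759


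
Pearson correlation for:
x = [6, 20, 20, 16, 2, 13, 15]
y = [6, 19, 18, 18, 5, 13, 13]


n=7, Σx=92, Σy=92, Σxy=1438, Σx²=1490, Σy²=1408
r = (7×1438 - 92×92)/√((7×1490 - 92²)(7×1408 - 92²))
= 1602/√(1966×1392) = 1602/√2736672 ≈ 1602/1654.2890 ≈ 0.9684

r ≈ 0.9684


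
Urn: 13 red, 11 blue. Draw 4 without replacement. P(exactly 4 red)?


Hypergeometric: C(13,4)×C(11,0)/C(24,4)
= 715×1/10626 = 65/966

P(X=4) = 65/966 ≈ 6.73%


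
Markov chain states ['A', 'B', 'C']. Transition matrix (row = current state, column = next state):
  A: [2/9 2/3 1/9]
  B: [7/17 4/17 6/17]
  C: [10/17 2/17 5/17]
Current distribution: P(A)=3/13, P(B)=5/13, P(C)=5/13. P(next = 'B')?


P(next=B) = Σᵢ P(now=i)×P(i→B)
= 3/13×2/3 + 5/13×4/17 + 5/13×2/17
= 2/13 + 20/221 + 10/221 = 64/221

P = 64/221 ≈ 0.2896


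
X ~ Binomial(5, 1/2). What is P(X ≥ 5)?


P(X ≥ 5) = Σ P(X=i) for i=5..5
P(X=5) = 1/32
Sum = 1/32

P(X ≥ 5) = 1/32 ≈ 3.12%


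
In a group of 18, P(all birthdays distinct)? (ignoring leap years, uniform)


P(all different) = Π(365-i)/365 for i=0..17
= (365/365)×(364/365)×...×(348/365)
= 0.653089

P ≈ 0.6531 ≈ 65.31%


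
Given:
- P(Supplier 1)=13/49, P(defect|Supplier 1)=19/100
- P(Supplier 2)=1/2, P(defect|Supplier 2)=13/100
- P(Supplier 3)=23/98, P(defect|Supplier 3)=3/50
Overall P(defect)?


P(B) = Σ P(B|Aᵢ)×P(Aᵢ)
  19/100×13/49 = 247/4900
  13/100×1/2 = 13/200
  3/50×23/98 = 69/4900
Sum = 1269/9800

P(defect) = 1269/9800 ≈ 12.95%


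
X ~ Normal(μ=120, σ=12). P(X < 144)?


z = (144-120)/12 = 2.0
P(Z < 2.0) = 0.9772

P(X < 144) ≈ 0.9772


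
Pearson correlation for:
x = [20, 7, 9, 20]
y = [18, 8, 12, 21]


n=4, Σx=56, Σy=59, Σxy=944, Σx²=930, Σy²=973
r = (4×944 - 56×59)/√((4×930 - 56²)(4×973 - 59²))
= 472/√(584×411) = 472/√240024 ≈ 472/489.9224 ≈ 0.9634

r ≈ 0.9634


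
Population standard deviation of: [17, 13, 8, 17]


Mean = 55/4
  (17-55/4)²=169/16
  (13-55/4)²=9/16
  (8-55/4)²=529/16
  (17-55/4)²=169/16
Σ(x-μ)² = 219/4
σ² = (219/4)/4 = 219/16

σ = √(219/16) ≈ 3.6997


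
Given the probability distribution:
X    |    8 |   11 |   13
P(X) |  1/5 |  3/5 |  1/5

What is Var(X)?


E[X] = 54/5
E[X²] = 596/5
Var(X) = E[X²] - (E[X])² = 596/5 - 2916/25 = 64/25

Var(X) = 64/25 ≈ 2.5600


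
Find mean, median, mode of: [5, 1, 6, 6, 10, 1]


Sorted: [1, 1, 5, 6, 6, 10]
Mean = 29/6
Median = 11/2
Freq: {5: 1, 1: 2, 6: 2, 10: 1}
Mode: [1, 6]

Mean=29/6, Median=11/2, Mode=[1, 6]


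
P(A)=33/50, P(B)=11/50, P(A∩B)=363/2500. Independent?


P(A)×P(B) = 363/2500
P(A∩B) = 363/2500
Equal ✓ → Independent

Yes, independent


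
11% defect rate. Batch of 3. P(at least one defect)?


P(all good) = (89/100)^3 = 704969/1000000
P(≥1 defect) = 295031/1000000

P = 295031/1000000 ≈ 29.50%


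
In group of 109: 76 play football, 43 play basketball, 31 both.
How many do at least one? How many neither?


|A∪B| = 76+43-31 = 88
Neither = 109-88 = 21

At least one: 88; Neither: 21


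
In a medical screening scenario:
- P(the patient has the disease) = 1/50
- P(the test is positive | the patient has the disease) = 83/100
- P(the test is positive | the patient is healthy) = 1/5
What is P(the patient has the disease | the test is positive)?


Using Bayes' theorem:
P(A|B) = P(B|A)·P(A) / P(B)

P(the test is positive) = 83/100 × 1/50 + 1/5 × 49/50
= 83/5000 + 49/250 = 1063/5000

P(the patient has the disease|the test is positive) = (83/5000) / (1063/5000) = 83/1063

P(the patient has the disease|the test is positive) = 83/1063 ≈ 7.81%


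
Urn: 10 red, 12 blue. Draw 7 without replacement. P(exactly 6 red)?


Hypergeometric: C(10,6)×C(12,1)/C(22,7)
= 210×12/170544 = 105/7106

P(X=6) = 105/7106 ≈ 1.48%


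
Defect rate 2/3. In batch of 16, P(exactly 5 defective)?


Binomial: P(X=5) = C(16,5)×p^5×(1-p)^11
= 4368 × 32/243 × 1/177147 = 46592/14348907

P(X=5) = 46592/14348907 ≈ 0.32%


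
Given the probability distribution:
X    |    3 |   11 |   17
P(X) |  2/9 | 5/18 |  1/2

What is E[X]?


E[X] = Σ x·P(X=x)
= (3)×(2/9) + (11)×(5/18) + (17)×(1/2)
= 110/9

E[X] = 110/9


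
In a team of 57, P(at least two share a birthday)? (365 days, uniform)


P(all different) = Π(365-i)/365 for i=0..56
= 0.009878
P(match) = 1 - 0.009878 = 0.990122

P ≈ 0.9901 ≈ 99.01%


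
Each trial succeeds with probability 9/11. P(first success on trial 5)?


Geometric: P(X=5) = (1-p)^(k-1)×p = (2/11)^4×9/11 = 144/161051

P(X=5) = 144/161051 ≈ 0.09%


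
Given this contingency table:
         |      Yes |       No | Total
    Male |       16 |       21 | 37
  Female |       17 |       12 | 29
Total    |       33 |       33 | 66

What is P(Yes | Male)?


P(Yes | Male) = 16/(16+21) = 16/37

P(Yes|Male) = 16/37 ≈ 43.24%


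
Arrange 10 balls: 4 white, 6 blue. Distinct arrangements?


10!/(4!×6!) = 210

210


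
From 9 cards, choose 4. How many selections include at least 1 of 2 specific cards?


Complement: C(9,4) - C(7,4) = 126 - 35 = 91

91


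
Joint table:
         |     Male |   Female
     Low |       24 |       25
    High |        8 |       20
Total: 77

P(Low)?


P(Low) = (24+25)/77 = 49/77 = 7/11

P(Low) = 7/11 ≈ 63.64%


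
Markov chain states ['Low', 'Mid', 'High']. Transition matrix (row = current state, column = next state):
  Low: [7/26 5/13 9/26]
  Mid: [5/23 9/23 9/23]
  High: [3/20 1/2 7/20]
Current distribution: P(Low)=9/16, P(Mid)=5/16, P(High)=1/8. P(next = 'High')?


P(next=High) = Σᵢ P(now=i)×P(i→High)
= 9/16×9/26 + 5/16×9/23 + 1/8×7/20
= 81/416 + 45/368 + 7/160 = 8629/23920

P = 8629/23920 ≈ 0.3607


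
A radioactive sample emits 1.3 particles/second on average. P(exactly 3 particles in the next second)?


Poisson(λ=1.3): P(X=3) = e^(-λ)×λ^k/k!
= e^(-1.3) × 1.3^3 / 3!
≈ 0.272531793 × 2.197 / 6 ≈ 0.099792

P(X=3) ≈ 0.099792 ≈ 9.98%


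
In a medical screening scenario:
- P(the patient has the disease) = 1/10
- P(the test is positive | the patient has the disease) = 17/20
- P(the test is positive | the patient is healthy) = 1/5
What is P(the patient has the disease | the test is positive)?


Using Bayes' theorem:
P(A|B) = P(B|A)·P(A) / P(B)

P(the test is positive) = 17/20 × 1/10 + 1/5 × 9/10
= 17/200 + 9/50 = 53/200

P(the patient has the disease|the test is positive) = (17/200) / (53/200) = 17/53

P(the patient has the disease|the test is positive) = 17/53 ≈ 32.08%


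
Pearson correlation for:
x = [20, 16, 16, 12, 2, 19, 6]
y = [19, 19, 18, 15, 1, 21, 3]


n=7, Σx=91, Σy=96, Σxy=1571, Σx²=1457, Σy²=1722
r = (7×1571 - 91×96)/√((7×1457 - 91²)(7×1722 - 96²))
= 2261/√(1918×2838) = 2261/√5443284 ≈ 2261/2333.0847 ≈ 0.9691

r ≈ 0.9691


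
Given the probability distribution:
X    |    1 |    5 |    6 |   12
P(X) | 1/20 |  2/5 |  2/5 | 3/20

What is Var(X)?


E[X] = 25/4
E[X²] = 921/20
Var(X) = E[X²] - (E[X])² = 921/20 - 625/16 = 559/80

Var(X) = 559/80 ≈ 6.9875


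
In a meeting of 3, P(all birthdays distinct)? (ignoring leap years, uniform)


P(all different) = Π(365-i)/365 for i=0..2
= (365/365)×(364/365)×...×(363/365)
= 0.991796

P ≈ 0.9918 ≈ 99.18%


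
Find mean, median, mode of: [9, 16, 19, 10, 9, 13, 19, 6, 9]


Sorted: [6, 9, 9, 9, 10, 13, 16, 19, 19]
Mean = 110/9
Median = 10
Freq: {9: 3, 16: 1, 19: 2, 10: 1, 13: 1, 6: 1}
Mode: [9]

Mean=110/9, Median=10, Mode=9


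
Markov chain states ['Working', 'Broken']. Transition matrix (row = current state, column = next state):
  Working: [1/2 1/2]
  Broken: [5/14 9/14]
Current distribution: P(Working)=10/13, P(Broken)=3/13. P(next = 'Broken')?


P(next=Broken) = Σᵢ P(now=i)×P(i→Broken)
= 10/13×1/2 + 3/13×9/14
= 5/13 + 27/182 = 97/182

P = 97/182 ≈ 0.5330


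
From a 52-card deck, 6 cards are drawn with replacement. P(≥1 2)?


P(not a 2) = 48/52 = 12/13
P(none in 6 draws) = (12/13)^6 = 2985984/4826809
P(≥1 2) = 1 - 2985984/4826809 = 1840825/4826809

P = 1840825/4826809 ≈ 38.14%


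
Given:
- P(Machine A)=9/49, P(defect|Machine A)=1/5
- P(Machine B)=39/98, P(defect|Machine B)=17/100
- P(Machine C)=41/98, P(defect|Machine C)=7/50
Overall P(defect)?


P(B) = Σ P(B|Aᵢ)×P(Aᵢ)
  1/5×9/49 = 9/245
  17/100×39/98 = 663/9800
  7/50×41/98 = 41/700
Sum = 1597/9800

P(defect) = 1597/9800 ≈ 16.30%


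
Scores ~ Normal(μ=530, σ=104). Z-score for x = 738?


z = (x - μ)/σ = (738 - 530)/104 = 2.0

z = 2.0


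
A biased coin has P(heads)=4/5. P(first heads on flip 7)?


Geometric: P(X=7) = (1-p)^(k-1)×p = (1/5)^6×4/5 = 4/78125

P(X=7) = 4/78125 ≈ 0.01%


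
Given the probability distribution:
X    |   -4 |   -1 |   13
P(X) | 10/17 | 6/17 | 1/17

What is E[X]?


E[X] = Σ x·P(X=x)
= (-4)×(10/17) + (-1)×(6/17) + (13)×(1/17)
= -33/17

E[X] = -33/17


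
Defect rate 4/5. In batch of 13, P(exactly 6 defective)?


Binomial: P(X=6) = C(13,6)×p^6×(1-p)^7
= 1716 × 4096/15625 × 1/78125 = 7028736/1220703125

P(X=6) = 7028736/1220703125 ≈ 0.58%


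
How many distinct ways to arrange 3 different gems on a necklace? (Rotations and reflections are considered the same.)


Free circular arrangements: rotations and reflections both identified.
(n-1)!/2 = 2!/2 = 2/2 = 1

1


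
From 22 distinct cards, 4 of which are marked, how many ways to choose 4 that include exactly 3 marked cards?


Choose 3 of the 4 marked cards and 1 of the other 18 cards:
C(4,3)×C(18,1) = 4×18 = 72

72


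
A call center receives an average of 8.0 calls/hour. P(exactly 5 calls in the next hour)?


Poisson(λ=8.0): P(X=5) = e^(-λ)×λ^k/k!
= e^(-8.0) × 8.0^5 / 5!
≈ 0.0003354626279 × 32768 / 120 ≈ 0.091604

P(X=5) ≈ 0.091604 ≈ 9.16%


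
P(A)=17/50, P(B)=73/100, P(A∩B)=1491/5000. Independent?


P(A)×P(B) = 1241/5000
P(A∩B) = 1491/5000
Not equal → NOT independent

No, not independent


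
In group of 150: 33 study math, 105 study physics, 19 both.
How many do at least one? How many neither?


|A∪B| = 33+105-19 = 119
Neither = 150-119 = 31

At least one: 119; Neither: 31


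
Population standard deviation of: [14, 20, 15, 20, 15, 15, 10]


Mean = 109/7
  (14-109/7)²=121/49
  (20-109/7)²=961/49
  (15-109/7)²=16/49
  (20-109/7)²=961/49
  (15-109/7)²=16/49
  (15-109/7)²=16/49
  (10-109/7)²=1521/49
Σ(x-μ)² = 516/7
σ² = (516/7)/7 = 516/49

σ = √(516/49) ≈ 3.2451


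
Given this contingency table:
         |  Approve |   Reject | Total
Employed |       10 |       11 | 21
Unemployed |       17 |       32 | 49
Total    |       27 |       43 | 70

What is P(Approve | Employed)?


P(Approve | Employed) = 10/(10+11) = 10/21

P(Approve|Employed) = 10/21 ≈ 47.62%


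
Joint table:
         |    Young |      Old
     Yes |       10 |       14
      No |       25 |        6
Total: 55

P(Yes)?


P(Yes) = (10+14)/55 = 24/55

P(Yes) = 24/55 ≈ 43.64%


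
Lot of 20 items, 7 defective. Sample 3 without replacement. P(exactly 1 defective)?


Hypergeometric: C(7,1)×C(13,2)/C(20,3)
= 7×78/1140 = 91/190

P(X=1) = 91/190 ≈ 47.89%


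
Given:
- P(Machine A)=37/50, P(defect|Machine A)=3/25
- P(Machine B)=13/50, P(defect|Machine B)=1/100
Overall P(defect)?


P(B) = Σ P(B|Aᵢ)×P(Aᵢ)
  3/25×37/50 = 111/1250
  1/100×13/50 = 13/5000
Sum = 457/5000

P(defect) = 457/5000 ≈ 9.14%


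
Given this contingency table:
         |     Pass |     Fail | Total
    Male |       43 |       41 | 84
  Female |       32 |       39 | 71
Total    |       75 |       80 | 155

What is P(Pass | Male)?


P(Pass | Male) = 43/(43+41) = 43/84

P(Pass|Male) = 43/84 ≈ 51.19%


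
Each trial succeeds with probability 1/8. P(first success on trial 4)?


Geometric: P(X=4) = (1-p)^(k-1)×p = (7/8)^3×1/8 = 343/4096

P(X=4) = 343/4096 ≈ 8.37%


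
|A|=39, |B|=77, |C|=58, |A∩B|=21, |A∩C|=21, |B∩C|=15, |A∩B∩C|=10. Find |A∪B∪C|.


|A∪B∪C| = 39+77+58-21-21-15+10 = 127

|A∪B∪C| = 127


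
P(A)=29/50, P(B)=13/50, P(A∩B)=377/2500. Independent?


P(A)×P(B) = 377/2500
P(A∩B) = 377/2500
Equal ✓ → Independent

Yes, independent


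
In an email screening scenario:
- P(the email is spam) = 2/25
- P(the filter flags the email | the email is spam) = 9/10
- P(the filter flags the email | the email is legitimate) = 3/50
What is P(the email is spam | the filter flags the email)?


Using Bayes' theorem:
P(A|B) = P(B|A)·P(A) / P(B)

P(the filter flags the email) = 9/10 × 2/25 + 3/50 × 23/25
= 9/125 + 69/1250 = 159/1250

P(the email is spam|the filter flags the email) = (9/125) / (159/1250) = 30/53

P(the email is spam|the filter flags the email) = 30/53 ≈ 56.60%


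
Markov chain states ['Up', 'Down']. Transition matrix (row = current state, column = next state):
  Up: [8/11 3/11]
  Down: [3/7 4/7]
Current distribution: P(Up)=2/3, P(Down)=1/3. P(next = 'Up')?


P(next=Up) = Σᵢ P(now=i)×P(i→Up)
= 2/3×8/11 + 1/3×3/7
= 16/33 + 1/7 = 145/231

P = 145/231 ≈ 0.6277


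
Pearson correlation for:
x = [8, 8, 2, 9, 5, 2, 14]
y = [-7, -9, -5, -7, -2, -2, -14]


n=7, Σx=48, Σy=-46, Σxy=-411, Σx²=438, Σy²=408
r = (7×(-411) - 48×(-46))/√((7×438 - 48²)(7×408 - (-46)²))
= -669/√(762×740) = -669/√563880 ≈ -669/750.9194 ≈ -0.8909

r ≈ -0.8909


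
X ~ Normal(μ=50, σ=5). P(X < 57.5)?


z = (57.5-50)/5 = 1.5
P(Z < 1.5) = 0.9332

P(X < 57.5) ≈ 0.9332


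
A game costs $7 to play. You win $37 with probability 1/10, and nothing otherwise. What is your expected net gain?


E[gain] = (37-7)×1/10 + (-7)×9/10
= 3 - 63/10 = -33/10

Expected net gain = $-33/10 ≈ $-3.30


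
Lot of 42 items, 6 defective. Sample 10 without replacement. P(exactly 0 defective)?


Hypergeometric: C(6,0)×C(36,10)/C(42,10)
= 1×254186856/1471442973 = 64728/374699

P(X=0) = 64728/374699 ≈ 17.27%


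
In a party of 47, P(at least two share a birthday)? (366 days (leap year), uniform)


P(all different) = Π(366-i)/366 for i=0..46
= 0.045628
P(match) = 1 - 0.045628 = 0.954372

P ≈ 0.9544 ≈ 95.44%


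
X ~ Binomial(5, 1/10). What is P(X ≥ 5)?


P(X ≥ 5) = Σ P(X=i) for i=5..5
P(X=5) = 1/100000
Sum = 1/100000

P(X ≥ 5) = 1/100000 ≈ 0.00%


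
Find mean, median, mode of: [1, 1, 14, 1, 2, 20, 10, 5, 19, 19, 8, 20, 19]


Sorted: [1, 1, 1, 2, 5, 8, 10, 14, 19, 19, 19, 20, 20]
Mean = 139/13
Median = 10
Freq: {1: 3, 14: 1, 2: 1, 20: 2, 10: 1, 5: 1, 19: 3, 8: 1}
Mode: [1, 19]

Mean=139/13, Median=10, Mode=[1, 19]


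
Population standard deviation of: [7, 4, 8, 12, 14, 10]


Mean = 55/6
  (7-55/6)²=169/36
  (4-55/6)²=961/36
  (8-55/6)²=49/36
  (12-55/6)²=289/36
  (14-55/6)²=841/36
  (10-55/6)²=25/36
Σ(x-μ)² = 389/6
σ² = (389/6)/6 = 389/36

σ = √(389/36) ≈ 3.2872


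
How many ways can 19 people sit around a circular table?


Circular arrangements of 19 distinct objects: fix one position to break rotational symmetry.
(n-1)! = 18! = 6402373705728000

6402373705728000


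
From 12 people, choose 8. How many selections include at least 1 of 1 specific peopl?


Complement: C(12,8) - C(11,8) = 495 - 165 = 330

330


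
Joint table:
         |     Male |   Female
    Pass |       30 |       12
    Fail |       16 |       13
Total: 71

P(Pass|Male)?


P(Pass|Male) = 30/(30+16) = 30/46 = 15/23

P = 15/23 ≈ 65.22%


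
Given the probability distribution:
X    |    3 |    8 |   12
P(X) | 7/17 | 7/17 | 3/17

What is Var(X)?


E[X] = 113/17
E[X²] = 943/17
Var(X) = E[X²] - (E[X])² = 943/17 - 12769/289 = 3262/289

Var(X) = 3262/289 ≈ 11.2872


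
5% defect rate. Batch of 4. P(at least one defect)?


P(all good) = (19/20)^4 = 130321/160000
P(≥1 defect) = 29679/160000

P = 29679/160000 ≈ 18.55%


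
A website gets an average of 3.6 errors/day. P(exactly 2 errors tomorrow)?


Poisson(λ=3.6): P(X=2) = e^(-λ)×λ^k/k!
= e^(-3.6) × 3.6^2 / 2!
≈ 0.02732372245 × 12.96 / 2 ≈ 0.177058

P(X=2) ≈ 0.177058 ≈ 17.71%


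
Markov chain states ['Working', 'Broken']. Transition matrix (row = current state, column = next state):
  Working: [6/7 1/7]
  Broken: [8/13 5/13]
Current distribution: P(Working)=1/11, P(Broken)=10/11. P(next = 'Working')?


P(next=Working) = Σᵢ P(now=i)×P(i→Working)
= 1/11×6/7 + 10/11×8/13
= 6/77 + 80/143 = 58/91

P = 58/91 ≈ 0.6374


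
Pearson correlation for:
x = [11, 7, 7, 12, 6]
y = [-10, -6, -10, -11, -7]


n=5, Σx=43, Σy=-44, Σxy=-396, Σx²=399, Σy²=406
r = (5×(-396) - 43×(-44))/√((5×399 - 43²)(5×406 - (-44)²))
= -88/√(146×94) = -88/√13724 ≈ -88/117.1495 ≈ -0.7512

r ≈ -0.7512


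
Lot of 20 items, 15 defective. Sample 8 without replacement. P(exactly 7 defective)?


Hypergeometric: C(15,7)×C(5,1)/C(20,8)
= 6435×5/125970 = 165/646

P(X=7) = 165/646 ≈ 25.54%


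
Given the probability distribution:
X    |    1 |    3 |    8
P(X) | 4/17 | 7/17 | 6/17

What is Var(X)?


E[X] = 73/17
E[X²] = 451/17
Var(X) = E[X²] - (E[X])² = 451/17 - 5329/289 = 2338/289

Var(X) = 2338/289 ≈ 8.0900


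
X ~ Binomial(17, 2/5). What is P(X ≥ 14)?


P(X ≥ 14) = Σ P(X=i) for i=14..17
P(X=14) = 60162048/152587890625
P(X=15) = 40108032/762939453125
P(X=16) = 3342336/762939453125
P(X=17) = 131072/762939453125
Sum = 68878336/152587890625

P(X ≥ 14) = 68878336/152587890625 ≈ 0.05%


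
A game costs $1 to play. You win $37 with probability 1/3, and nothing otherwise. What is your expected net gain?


E[gain] = (37-1)×1/3 + (-1)×2/3
= 12 - 2/3 = 34/3

Expected net gain = $34/3 ≈ $11.33


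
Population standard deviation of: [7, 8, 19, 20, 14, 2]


Mean = 70/6 = 35/3
  (7-35/3)²=196/9
  (8-35/3)²=121/9
  (19-35/3)²=484/9
  (20-35/3)²=625/9
  (14-35/3)²=49/9
  (2-35/3)²=841/9
Σ(x-μ)² = 772/3
σ² = (772/3)/6 = 386/9

σ = √(386/9) ≈ 6.5490


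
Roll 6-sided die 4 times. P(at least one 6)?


P(no 6)^4 = (5/6)^4 = 625/1296
P(≥1) = 1 - 625/1296 = 671/1296

P = 671/1296 ≈ 51.77%


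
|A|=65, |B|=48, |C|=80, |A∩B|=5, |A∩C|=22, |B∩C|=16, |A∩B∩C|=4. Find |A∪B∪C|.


|A∪B∪C| = 65+48+80-5-22-16+4 = 154

|A∪B∪C| = 154


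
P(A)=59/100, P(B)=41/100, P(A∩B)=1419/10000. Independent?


P(A)×P(B) = 2419/10000
P(A∩B) = 1419/10000
Not equal → NOT independent

No, not independent


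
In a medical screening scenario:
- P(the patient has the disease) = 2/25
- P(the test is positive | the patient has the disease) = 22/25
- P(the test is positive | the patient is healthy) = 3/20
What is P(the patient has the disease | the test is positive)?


Using Bayes' theorem:
P(A|B) = P(B|A)·P(A) / P(B)

P(the test is positive) = 22/25 × 2/25 + 3/20 × 23/25
= 44/625 + 69/500 = 521/2500

P(the patient has the disease|the test is positive) = (44/625) / (521/2500) = 176/521

P(the patient has the disease|the test is positive) = 176/521 ≈ 33.78%


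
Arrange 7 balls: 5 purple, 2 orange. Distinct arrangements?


7!/(5!×2!) = 21

21


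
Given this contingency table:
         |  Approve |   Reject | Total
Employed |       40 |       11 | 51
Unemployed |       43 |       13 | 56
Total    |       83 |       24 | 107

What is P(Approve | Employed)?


P(Approve | Employed) = 40/(40+11) = 40/51

P(Approve|Employed) = 40/51 ≈ 78.43%


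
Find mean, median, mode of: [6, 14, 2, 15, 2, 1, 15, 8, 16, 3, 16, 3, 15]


Sorted: [1, 2, 2, 3, 3, 6, 8, 14, 15, 15, 15, 16, 16]
Mean = 116/13
Median = 8
Freq: {6: 1, 14: 1, 2: 2, 15: 3, 1: 1, 8: 1, 16: 2, 3: 2}
Mode: [15]

Mean=116/13, Median=8, Mode=15


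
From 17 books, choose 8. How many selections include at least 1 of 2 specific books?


Complement: C(17,8) - C(15,8) = 24310 - 6435 = 17875

17875


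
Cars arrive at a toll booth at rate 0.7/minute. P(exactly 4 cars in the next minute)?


Poisson(λ=0.7): P(X=4) = e^(-λ)×λ^k/k!
= e^(-0.7) × 0.7^4 / 4!
≈ 0.4965853038 × 0.2401 / 24 ≈ 0.004968

P(X=4) ≈ 0.004968 ≈ 0.50%


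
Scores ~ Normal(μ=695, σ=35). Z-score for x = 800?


z = (x - μ)/σ = (800 - 695)/35 = 3.0

z = 3.0


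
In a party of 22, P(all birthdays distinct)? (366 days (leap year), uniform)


P(all different) = Π(366-i)/366 for i=0..21
= (366/366)×(365/366)×...×(345/366)
= 0.525249

P ≈ 0.5252 ≈ 52.52%


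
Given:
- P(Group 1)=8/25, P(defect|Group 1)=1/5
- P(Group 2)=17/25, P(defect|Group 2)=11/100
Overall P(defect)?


P(B) = Σ P(B|Aᵢ)×P(Aᵢ)
  1/5×8/25 = 8/125
  11/100×17/25 = 187/2500
Sum = 347/2500

P(defect) = 347/2500 ≈ 13.88%


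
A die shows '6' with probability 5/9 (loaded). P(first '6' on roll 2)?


Geometric: P(X=2) = (1-p)^(k-1)×p = (4/9)^1×5/9 = 20/81

P(X=2) = 20/81 ≈ 24.69%


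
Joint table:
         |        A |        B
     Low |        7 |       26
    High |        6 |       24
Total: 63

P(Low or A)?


P(Low∨A) = P(Low) + P(A) - P(Low∧A)
= (33 + 13 - 7)/63 = 39/63 = 13/21

P = 13/21 ≈ 61.90%


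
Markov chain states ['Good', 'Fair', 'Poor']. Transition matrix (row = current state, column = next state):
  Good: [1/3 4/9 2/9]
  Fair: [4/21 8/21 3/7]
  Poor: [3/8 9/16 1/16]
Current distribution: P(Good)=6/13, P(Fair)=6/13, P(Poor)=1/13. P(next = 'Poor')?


P(next=Poor) = Σᵢ P(now=i)×P(i→Poor)
= 6/13×2/9 + 6/13×3/7 + 1/13×1/16
= 4/39 + 18/91 + 1/208 = 1333/4368

P = 1333/4368 ≈ 0.3052


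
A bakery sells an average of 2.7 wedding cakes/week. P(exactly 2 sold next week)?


Poisson(λ=2.7): P(X=2) = e^(-λ)×λ^k/k!
= e^(-2.7) × 2.7^2 / 2!
≈ 0.06720551274 × 7.29 / 2 ≈ 0.244964

P(X=2) ≈ 0.244964 ≈ 24.50%


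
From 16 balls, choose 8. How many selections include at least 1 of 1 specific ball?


Complement: C(16,8) - C(15,8) = 12870 - 6435 = 6435

6435


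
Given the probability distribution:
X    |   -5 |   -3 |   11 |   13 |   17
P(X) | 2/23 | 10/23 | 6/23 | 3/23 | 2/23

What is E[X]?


E[X] = Σ x·P(X=x)
= (-5)×(2/23) + (-3)×(10/23) + (11)×(6/23) + (13)×(3/23) + (17)×(2/23)
= 99/23

E[X] = 99/23


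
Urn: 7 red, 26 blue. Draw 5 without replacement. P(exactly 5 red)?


Hypergeometric: C(7,5)×C(26,0)/C(33,5)
= 21×1/237336 = 7/79112

P(X=5) = 7/79112 ≈ 0.01%


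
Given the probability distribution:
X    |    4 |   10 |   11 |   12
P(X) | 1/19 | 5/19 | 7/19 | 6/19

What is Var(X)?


E[X] = 203/19
E[X²] = 2227/19
Var(X) = E[X²] - (E[X])² = 2227/19 - 41209/361 = 1104/361

Var(X) = 1104/361 ≈ 3.0582


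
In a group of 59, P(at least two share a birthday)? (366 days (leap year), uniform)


P(all different) = Π(366-i)/366 for i=0..58
= 0.007112
P(match) = 1 - 0.007112 = 0.992888

P ≈ 0.9929 ≈ 99.29%


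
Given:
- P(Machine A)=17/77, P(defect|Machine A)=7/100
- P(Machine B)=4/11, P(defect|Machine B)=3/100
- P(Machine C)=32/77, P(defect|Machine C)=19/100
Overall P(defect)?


P(B) = Σ P(B|Aᵢ)×P(Aᵢ)
  7/100×17/77 = 17/1100
  3/100×4/11 = 3/275
  19/100×32/77 = 152/1925
Sum = 811/7700

P(defect) = 811/7700 ≈ 10.53%


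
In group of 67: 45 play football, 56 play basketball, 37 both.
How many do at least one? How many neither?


|A∪B| = 45+56-37 = 64
Neither = 67-64 = 3

At least one: 64; Neither: 3


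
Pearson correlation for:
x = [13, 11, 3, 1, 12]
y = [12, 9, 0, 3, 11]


n=5, Σx=40, Σy=35, Σxy=390, Σx²=444, Σy²=355
r = (5×390 - 40×35)/√((5×444 - 40²)(5×355 - 35²))
= 550/√(620×550) = 550/√341000 ≈ 550/583.9521 ≈ 0.9419

r ≈ 0.9419


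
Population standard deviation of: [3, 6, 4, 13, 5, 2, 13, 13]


Mean = 59/8
  (3-59/8)²=1225/64
  (6-59/8)²=121/64
  (4-59/8)²=729/64
  (13-59/8)²=2025/64
  (5-59/8)²=361/64
  (2-59/8)²=1849/64
  (13-59/8)²=2025/64
  (13-59/8)²=2025/64
Σ(x-μ)² = 1295/8
σ² = (1295/8)/8 = 1295/64

σ = √(1295/64) ≈ 4.4983


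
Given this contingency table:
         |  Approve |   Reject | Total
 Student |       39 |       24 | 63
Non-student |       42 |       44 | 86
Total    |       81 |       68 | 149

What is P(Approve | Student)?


P(Approve | Student) = 39/(39+24) = 39/63 = 13/21

P(Approve|Student) = 13/21 ≈ 61.90%


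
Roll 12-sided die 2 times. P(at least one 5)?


P(no 5)^2 = (11/12)^2 = 121/144
P(≥1) = 1 - 121/144 = 23/144

P = 23/144 ≈ 15.97%


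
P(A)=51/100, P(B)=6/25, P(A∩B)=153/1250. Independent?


P(A)×P(B) = 153/1250
P(A∩B) = 153/1250
Equal ✓ → Independent

Yes, independent


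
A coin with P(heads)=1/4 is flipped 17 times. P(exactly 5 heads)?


Binomial: P(X=5) = C(17,5)×p^5×(1-p)^12
= 6188 × 1/1024 × 531441/16777216 = 822139227/4294967296

P(X=5) = 822139227/4294967296 ≈ 19.14%


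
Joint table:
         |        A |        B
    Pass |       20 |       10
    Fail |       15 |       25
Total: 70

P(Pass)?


P(Pass) = (20+10)/70 = 30/70 = 3/7

P(Pass) = 3/7 ≈ 42.86%


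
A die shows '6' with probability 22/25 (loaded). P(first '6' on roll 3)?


Geometric: P(X=3) = (1-p)^(k-1)×p = (3/25)^2×22/25 = 198/15625

P(X=3) = 198/15625 ≈ 1.27%


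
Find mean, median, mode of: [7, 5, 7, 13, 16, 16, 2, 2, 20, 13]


Sorted: [2, 2, 5, 7, 7, 13, 13, 16, 16, 20]
Mean = 101/10
Median = 10
Freq: {7: 2, 5: 1, 13: 2, 16: 2, 2: 2, 20: 1}
Mode: [2, 7, 13, 16]

Mean=101/10, Median=10, Mode=[2, 7, 13, 16]


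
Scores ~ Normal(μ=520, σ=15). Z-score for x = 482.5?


z = (x - μ)/σ = (482.5 - 520)/15 = -2.5

z = -2.5


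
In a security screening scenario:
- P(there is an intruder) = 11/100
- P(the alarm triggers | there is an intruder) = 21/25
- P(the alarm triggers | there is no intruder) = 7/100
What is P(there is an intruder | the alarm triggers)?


Using Bayes' theorem:
P(A|B) = P(B|A)·P(A) / P(B)

P(the alarm triggers) = 21/25 × 11/100 + 7/100 × 89/100
= 231/2500 + 623/10000 = 1547/10000

P(there is an intruder|the alarm triggers) = (231/2500) / (1547/10000) = 132/221

P(there is an intruder|the alarm triggers) = 132/221 ≈ 59.73%


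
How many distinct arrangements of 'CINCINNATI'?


Letters: 10, freq: {'C': 2, 'I': 3, 'N': 3, 'A': 1, 'T': 1}
10!/(2!×3!×3!×1!×1!) = 3628800/72 = 50400

50400


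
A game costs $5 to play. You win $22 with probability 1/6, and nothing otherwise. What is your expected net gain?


E[gain] = (22-5)×1/6 + (-5)×5/6
= 17/6 - 25/6 = -4/3

Expected net gain = $-4/3 ≈ $-1.33


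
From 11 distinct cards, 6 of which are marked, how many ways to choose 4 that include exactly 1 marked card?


Choose 1 of the 6 marked cards and 3 of the other 5 cards:
C(6,1)×C(5,3) = 6×10 = 60

60


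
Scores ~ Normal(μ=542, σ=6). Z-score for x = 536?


z = (x - μ)/σ = (536 - 542)/6 = -1.0

z = -1.0


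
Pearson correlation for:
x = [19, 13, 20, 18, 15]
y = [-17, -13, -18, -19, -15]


n=5, Σx=85, Σy=-82, Σxy=-1419, Σx²=1479, Σy²=1368
r = (5×(-1419) - 85×(-82))/√((5×1479 - 85²)(5×1368 - (-82)²))
= -125/√(170×116) = -125/√19720 ≈ -125/140.4279 ≈ -0.8901

r ≈ -0.8901


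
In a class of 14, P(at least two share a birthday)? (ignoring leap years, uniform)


P(all different) = Π(365-i)/365 for i=0..13
= 0.776897
P(match) = 1 - 0.776897 = 0.223103

P ≈ 0.2231 ≈ 22.31%


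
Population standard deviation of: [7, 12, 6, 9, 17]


Mean = 51/5
  (7-51/5)²=256/25
  (12-51/5)²=81/25
  (6-51/5)²=441/25
  (9-51/5)²=36/25
  (17-51/5)²=1156/25
Σ(x-μ)² = 394/5
σ² = (394/5)/5 = 394/25

σ = √(394/25) ≈ 3.9699


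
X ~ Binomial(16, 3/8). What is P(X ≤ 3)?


P(X ≤ 3) = Σ P(X=i) for i=0..3
P(X=0) = 152587890625/281474976710656
P(X=1) = 91552734375/17592186044416
P(X=2) = 823974609375/35184372088832
P(X=3) = 1153564453125/17592186044416
Sum = 26666259765625/281474976710656

P(X ≤ 3) = 26666259765625/281474976710656 ≈ 9.47%


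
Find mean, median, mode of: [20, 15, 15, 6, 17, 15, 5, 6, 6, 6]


Sorted: [5, 6, 6, 6, 6, 15, 15, 15, 17, 20]
Mean = 111/10
Median = 21/2
Freq: {20: 1, 15: 3, 6: 4, 17: 1, 5: 1}
Mode: [6]

Mean=111/10, Median=21/2, Mode=6


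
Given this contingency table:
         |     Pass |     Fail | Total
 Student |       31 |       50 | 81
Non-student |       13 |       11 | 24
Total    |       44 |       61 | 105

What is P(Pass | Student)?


P(Pass | Student) = 31/(31+50) = 31/81

P(Pass|Student) = 31/81 ≈ 38.27%


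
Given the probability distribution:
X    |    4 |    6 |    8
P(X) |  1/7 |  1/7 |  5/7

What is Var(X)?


E[X] = 50/7
E[X²] = 372/7
Var(X) = E[X²] - (E[X])² = 372/7 - 2500/49 = 104/49

Var(X) = 104/49 ≈ 2.1224


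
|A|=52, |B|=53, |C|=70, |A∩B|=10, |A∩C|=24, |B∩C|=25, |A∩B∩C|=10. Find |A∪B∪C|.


|A∪B∪C| = 52+53+70-10-24-25+10 = 126

|A∪B∪C| = 126


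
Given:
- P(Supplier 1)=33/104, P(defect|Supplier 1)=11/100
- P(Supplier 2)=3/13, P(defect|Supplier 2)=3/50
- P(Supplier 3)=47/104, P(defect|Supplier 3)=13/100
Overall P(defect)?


P(B) = Σ P(B|Aᵢ)×P(Aᵢ)
  11/100×33/104 = 363/10400
  3/50×3/13 = 9/650
  13/100×47/104 = 47/800
Sum = 43/400

P(defect) = 43/400 ≈ 10.75%


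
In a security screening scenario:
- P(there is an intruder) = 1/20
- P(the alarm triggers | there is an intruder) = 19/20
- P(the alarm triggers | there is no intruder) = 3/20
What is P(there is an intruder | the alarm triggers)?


Using Bayes' theorem:
P(A|B) = P(B|A)·P(A) / P(B)

P(the alarm triggers) = 19/20 × 1/20 + 3/20 × 19/20
= 19/400 + 57/400 = 19/100

P(there is an intruder|the alarm triggers) = (19/400) / (19/100) = 1/4

P(there is an intruder|the alarm triggers) = 1/4 ≈ 25.00%


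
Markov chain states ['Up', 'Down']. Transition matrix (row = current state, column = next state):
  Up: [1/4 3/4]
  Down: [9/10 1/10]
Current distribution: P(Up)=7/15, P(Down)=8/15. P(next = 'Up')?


P(next=Up) = Σᵢ P(now=i)×P(i→Up)
= 7/15×1/4 + 8/15×9/10
= 7/60 + 12/25 = 179/300

P = 179/300 ≈ 0.5967


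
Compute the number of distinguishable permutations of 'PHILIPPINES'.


Letters: 11, freq: {'P': 3, 'H': 1, 'I': 3, 'L': 1, 'N': 1, 'E': 1, 'S': 1}
11!/(3!×1!×3!×1!×1!×1!×1!) = 39916800/36 = 1108800

1108800


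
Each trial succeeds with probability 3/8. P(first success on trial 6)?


Geometric: P(X=6) = (1-p)^(k-1)×p = (5/8)^5×3/8 = 9375/262144

P(X=6) = 9375/262144 ≈ 3.58%


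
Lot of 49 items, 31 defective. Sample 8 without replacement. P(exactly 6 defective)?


Hypergeometric: C(31,6)×C(18,2)/C(49,8)
= 736281×153/450978066 = 1788111/7158382

P(X=6) = 1788111/7158382 ≈ 24.98%


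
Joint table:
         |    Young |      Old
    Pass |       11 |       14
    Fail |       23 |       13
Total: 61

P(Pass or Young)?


P(Pass∨Young) = P(Pass) + P(Young) - P(Pass∧Young)
= (25 + 34 - 11)/61 = 48/61

P = 48/61 ≈ 78.69%


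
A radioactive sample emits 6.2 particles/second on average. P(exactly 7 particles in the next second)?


Poisson(λ=6.2): P(X=7) = e^(-λ)×λ^k/k!
= e^(-6.2) × 6.2^7 / 7!
≈ 0.002029430636 × 352161.460621 / 5040 ≈ 0.141803

P(X=7) ≈ 0.141803 ≈ 14.18%


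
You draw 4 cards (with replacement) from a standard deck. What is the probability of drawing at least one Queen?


P(not a Queen) = 48/52 = 12/13
P(none in 4 draws) = (12/13)^4 = 20736/28561
P(≥1 Queen) = 1 - 20736/28561 = 7825/28561

P = 7825/28561 ≈ 27.40%


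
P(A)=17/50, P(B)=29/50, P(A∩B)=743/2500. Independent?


P(A)×P(B) = 493/2500
P(A∩B) = 743/2500
Not equal → NOT independent

No, not independent


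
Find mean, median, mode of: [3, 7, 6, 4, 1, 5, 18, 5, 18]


Sorted: [1, 3, 4, 5, 5, 6, 7, 18, 18]
Mean = 67/9
Median = 5
Freq: {3: 1, 7: 1, 6: 1, 4: 1, 1: 1, 5: 2, 18: 2}
Mode: [5, 18]

Mean=67/9, Median=5, Mode=[5, 18]


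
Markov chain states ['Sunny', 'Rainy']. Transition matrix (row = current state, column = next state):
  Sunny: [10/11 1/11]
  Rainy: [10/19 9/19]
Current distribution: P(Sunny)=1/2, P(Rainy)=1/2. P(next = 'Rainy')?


P(next=Rainy) = Σᵢ P(now=i)×P(i→Rainy)
= 1/2×1/11 + 1/2×9/19
= 1/22 + 9/38 = 59/209

P = 59/209 ≈ 0.2823


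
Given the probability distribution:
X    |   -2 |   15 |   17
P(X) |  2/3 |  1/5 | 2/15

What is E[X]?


E[X] = Σ x·P(X=x)
= (-2)×(2/3) + (15)×(1/5) + (17)×(2/15)
= 59/15

E[X] = 59/15


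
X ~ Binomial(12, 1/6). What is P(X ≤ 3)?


P(X ≤ 3) = Σ P(X=i) for i=0..3
P(X=0) = 244140625/2176782336
P(X=1) = 48828125/181398528
P(X=2) = 107421875/362797056
P(X=3) = 107421875/544195584
Sum = 634765625/725594112

P(X ≤ 3) = 634765625/725594112 ≈ 87.48%


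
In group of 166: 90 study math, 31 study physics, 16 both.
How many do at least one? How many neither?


|A∪B| = 90+31-16 = 105
Neither = 166-105 = 61

At least one: 105; Neither: 61


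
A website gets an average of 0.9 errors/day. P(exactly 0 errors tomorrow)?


Poisson(λ=0.9): P(X=0) = e^(-λ)×λ^k/k!
= e^(-0.9) × 0.9^0 / 0!
≈ 0.4065696597 × 1 / 1 ≈ 0.406570

P(X=0) ≈ 0.406570 ≈ 40.66%


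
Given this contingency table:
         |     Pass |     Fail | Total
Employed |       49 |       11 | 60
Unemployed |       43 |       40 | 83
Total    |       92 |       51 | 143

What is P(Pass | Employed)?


P(Pass | Employed) = 49/(49+11) = 49/60

P(Pass|Employed) = 49/60 ≈ 81.67%


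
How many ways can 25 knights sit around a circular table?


Circular arrangements of 25 distinct objects: fix one position to break rotational symmetry.
(n-1)! = 24! = 620448401733239439360000

620448401733239439360000


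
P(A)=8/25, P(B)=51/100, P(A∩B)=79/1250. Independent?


P(A)×P(B) = 102/625
P(A∩B) = 79/1250
Not equal → NOT independent

No, not independent


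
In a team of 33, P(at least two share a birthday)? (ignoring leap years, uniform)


P(all different) = Π(365-i)/365 for i=0..32
= 0.225028
P(match) = 1 - 0.225028 = 0.774972

P ≈ 0.7750 ≈ 77.50%


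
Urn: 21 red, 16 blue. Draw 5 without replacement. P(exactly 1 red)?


Hypergeometric: C(21,1)×C(16,4)/C(37,5)
= 21×1820/435897 = 1820/20757

P(X=1) = 1820/20757 ≈ 8.77%


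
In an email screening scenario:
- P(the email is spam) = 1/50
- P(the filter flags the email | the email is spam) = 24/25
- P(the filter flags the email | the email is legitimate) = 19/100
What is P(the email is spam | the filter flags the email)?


Using Bayes' theorem:
P(A|B) = P(B|A)·P(A) / P(B)

P(the filter flags the email) = 24/25 × 1/50 + 19/100 × 49/50
= 12/625 + 931/5000 = 1027/5000

P(the email is spam|the filter flags the email) = (12/625) / (1027/5000) = 96/1027

P(the email is spam|the filter flags the email) = 96/1027 ≈ 9.35%


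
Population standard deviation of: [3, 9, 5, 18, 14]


Mean = 49/5
  (3-49/5)²=1156/25
  (9-49/5)²=16/25
  (5-49/5)²=576/25
  (18-49/5)²=1681/25
  (14-49/5)²=441/25
Σ(x-μ)² = 774/5
σ² = (774/5)/5 = 774/25

σ = √(774/25) ≈ 5.5642


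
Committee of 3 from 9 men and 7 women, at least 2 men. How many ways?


Count by #men:
  2M,1W: C(9,2)×C(7,1)=252
  3M,0W: C(9,3)×C(7,0)=84
Total = 336

336
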